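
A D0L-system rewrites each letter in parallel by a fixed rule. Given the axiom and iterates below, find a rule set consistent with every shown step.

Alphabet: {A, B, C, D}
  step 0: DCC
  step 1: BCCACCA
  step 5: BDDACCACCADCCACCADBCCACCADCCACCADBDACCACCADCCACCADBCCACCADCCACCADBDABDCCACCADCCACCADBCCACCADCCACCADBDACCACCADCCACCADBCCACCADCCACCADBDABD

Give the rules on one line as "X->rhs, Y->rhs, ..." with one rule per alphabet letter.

A->D, B->DA, C->CCA, D->B

  step 0 ⇒ step 1: DCC ⇒ B·CCA·CCA
    C ↦ CCA
    D ↦ B
    A ↦ D  (constrained at step 1)
    B ↦ DA  (constrained at step 1)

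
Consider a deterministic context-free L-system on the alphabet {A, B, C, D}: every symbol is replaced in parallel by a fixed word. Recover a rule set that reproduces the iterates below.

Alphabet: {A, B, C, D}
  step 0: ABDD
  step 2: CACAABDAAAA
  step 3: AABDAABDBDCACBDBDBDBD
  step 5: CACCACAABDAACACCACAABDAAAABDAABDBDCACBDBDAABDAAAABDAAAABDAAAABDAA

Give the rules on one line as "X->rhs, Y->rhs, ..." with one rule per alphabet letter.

  step 2 ⇒ step 3: CACAABDAAAA ⇒ AA·BD·AA·BD·BD·CA·C·BD·BD·BD·BD
    A ↦ BD
    B ↦ CA
    C ↦ AA
    D ↦ C

A->BD, B->CA, C->AA, D->C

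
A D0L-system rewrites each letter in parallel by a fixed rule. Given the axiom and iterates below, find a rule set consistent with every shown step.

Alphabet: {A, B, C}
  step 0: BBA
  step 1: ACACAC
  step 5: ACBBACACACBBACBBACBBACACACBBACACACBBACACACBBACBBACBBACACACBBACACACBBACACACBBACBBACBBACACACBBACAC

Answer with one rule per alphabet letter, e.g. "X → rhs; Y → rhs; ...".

A->AC, B->AC, C->BB

  step 0 ⇒ step 1: BBA ⇒ AC·AC·AC
    A ↦ AC
    B ↦ AC
    C ↦ BB  (constrained at step 1)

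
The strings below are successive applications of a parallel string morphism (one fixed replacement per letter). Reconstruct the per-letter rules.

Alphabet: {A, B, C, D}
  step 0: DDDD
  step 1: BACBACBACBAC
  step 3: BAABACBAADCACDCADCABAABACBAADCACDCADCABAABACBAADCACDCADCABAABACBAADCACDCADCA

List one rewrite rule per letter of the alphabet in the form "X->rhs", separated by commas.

A->DCA, B->C, C->BAA, D->BAC

  step 0 ⇒ step 1: DDDD ⇒ BAC·BAC·BAC·BAC
    D ↦ BAC
    A ↦ DCA  (constrained at step 1)
    B ↦ C  (constrained at step 1)
    C ↦ BAA  (constrained at step 1)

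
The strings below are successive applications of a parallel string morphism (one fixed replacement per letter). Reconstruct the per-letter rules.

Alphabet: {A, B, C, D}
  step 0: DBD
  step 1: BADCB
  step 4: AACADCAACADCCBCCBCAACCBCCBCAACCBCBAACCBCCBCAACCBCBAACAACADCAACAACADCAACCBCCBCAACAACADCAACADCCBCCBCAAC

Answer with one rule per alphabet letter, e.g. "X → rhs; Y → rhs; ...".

A->CBC, B->ADC, C->AAC, D->B

  step 0 ⇒ step 1: DBD ⇒ B·ADC·B
    B ↦ ADC
    D ↦ B
    A ↦ CBC  (constrained at step 1)
    C ↦ AAC  (constrained at step 1)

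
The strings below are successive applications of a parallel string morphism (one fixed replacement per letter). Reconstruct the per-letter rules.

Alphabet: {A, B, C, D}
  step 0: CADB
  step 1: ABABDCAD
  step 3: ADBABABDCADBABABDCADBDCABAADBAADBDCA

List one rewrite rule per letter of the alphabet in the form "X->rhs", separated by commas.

  step 0 ⇒ step 1: CADB ⇒ A·BA·BDC·AD
    A ↦ BA
    B ↦ AD
    C ↦ A
    D ↦ BDC

A->BA, B->AD, C->A, D->BDC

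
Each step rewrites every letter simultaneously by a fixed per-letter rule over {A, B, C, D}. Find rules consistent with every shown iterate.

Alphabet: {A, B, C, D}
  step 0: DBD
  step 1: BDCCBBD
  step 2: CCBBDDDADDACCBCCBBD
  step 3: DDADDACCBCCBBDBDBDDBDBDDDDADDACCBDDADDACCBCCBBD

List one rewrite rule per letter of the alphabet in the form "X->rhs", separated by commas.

A->D, B->CCB, C->DDA, D->BD

  step 2 ⇒ step 3: CCBBDDDADDACCBCCBBD ⇒ DDA·DDA·CCB·CCB·BD·BD·BD·D·BD·BD·D·DDA·DDA·CCB·DDA·DDA·CCB·CCB·BD
    A ↦ D
    B ↦ CCB
    C ↦ DDA
    D ↦ BD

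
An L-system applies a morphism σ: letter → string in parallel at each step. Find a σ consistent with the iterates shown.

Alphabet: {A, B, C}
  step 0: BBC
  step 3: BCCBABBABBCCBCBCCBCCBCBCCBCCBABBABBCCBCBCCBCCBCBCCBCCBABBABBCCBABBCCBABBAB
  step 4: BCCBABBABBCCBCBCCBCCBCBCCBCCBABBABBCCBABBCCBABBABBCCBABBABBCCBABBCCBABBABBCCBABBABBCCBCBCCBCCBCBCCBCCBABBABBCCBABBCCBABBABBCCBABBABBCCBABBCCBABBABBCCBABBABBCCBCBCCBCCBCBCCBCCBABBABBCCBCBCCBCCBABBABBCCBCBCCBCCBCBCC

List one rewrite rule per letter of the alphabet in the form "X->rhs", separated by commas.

  step 3 ⇒ step 4: BCCBABBABBCCBCBCCBCCBCBCCBCCBABBABBCCBCBCCBCCBCBCCBCCBABBABBCCBABBCCBABBAB ⇒ BCC·BAB·BAB·BCC·BC·BCC·BCC·BC·BCC·BCC·BAB·BAB·BCC·BAB·BCC·BAB·BAB·BCC·BAB·BAB·BCC·BAB·BCC·BAB·BAB·BCC·BAB·BAB·BCC·BC·BCC·BCC·BC·BCC·BCC·BAB·BAB·BCC·BAB·BCC·BAB·BAB·BCC·BAB·BAB·BCC·BAB·BCC·BAB·BAB·BCC·BAB·BAB·BCC·BC·BCC·BCC·BC·BCC·BCC·BAB·BAB·BCC·BC·BCC·BCC·BAB·BAB·BCC·BC·BCC·BCC·BC·BCC
    A ↦ BC
    B ↦ BCC
    C ↦ BAB

A->BC, B->BCC, C->BAB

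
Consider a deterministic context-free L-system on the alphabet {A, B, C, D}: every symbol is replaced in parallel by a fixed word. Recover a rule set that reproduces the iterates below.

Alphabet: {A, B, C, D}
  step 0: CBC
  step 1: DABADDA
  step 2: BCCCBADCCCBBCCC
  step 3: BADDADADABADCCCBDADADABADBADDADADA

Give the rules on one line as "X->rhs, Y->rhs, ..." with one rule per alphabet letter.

A->CCC, B->BAD, C->DA, D->B

  step 2 ⇒ step 3: BCCCBADCCCBBCCC ⇒ BAD·DA·DA·DA·BAD·CCC·B·DA·DA·DA·BAD·BAD·DA·DA·DA
    A ↦ CCC
    B ↦ BAD
    C ↦ DA
    D ↦ B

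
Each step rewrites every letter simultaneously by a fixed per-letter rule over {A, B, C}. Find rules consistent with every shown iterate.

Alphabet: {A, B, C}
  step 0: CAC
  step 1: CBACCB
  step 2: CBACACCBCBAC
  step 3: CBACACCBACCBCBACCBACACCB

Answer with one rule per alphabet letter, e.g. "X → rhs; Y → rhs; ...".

A->AC, B->AC, C->CB

  step 2 ⇒ step 3: CBACACCBCBAC ⇒ CB·AC·AC·CB·AC·CB·CB·AC·CB·AC·AC·CB
    A ↦ AC
    B ↦ AC
    C ↦ CB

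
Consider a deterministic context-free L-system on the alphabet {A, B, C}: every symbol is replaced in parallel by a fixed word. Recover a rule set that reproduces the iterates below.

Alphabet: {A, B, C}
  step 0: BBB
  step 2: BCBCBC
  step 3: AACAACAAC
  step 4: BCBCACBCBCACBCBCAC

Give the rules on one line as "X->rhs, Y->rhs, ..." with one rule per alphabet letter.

  step 3 ⇒ step 4: AACAACAAC ⇒ BC·BC·AC·BC·BC·AC·BC·BC·AC
    A ↦ BC
    C ↦ AC
  step 2 ⇒ step 3: BCBCBC ⇒ A·AC·A·AC·A·AC
    B ↦ A

A->BC, B->A, C->AC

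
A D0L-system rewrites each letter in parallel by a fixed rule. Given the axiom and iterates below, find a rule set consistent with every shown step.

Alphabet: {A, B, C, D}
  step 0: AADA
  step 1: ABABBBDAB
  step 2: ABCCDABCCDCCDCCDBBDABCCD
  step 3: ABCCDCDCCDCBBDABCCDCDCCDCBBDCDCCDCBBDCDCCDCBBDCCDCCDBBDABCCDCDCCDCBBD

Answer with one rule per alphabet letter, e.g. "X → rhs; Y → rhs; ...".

  step 2 ⇒ step 3: ABCCDABCCDCCDCCDBBDABCCD ⇒ AB·CCD·CDC·CDC·BBD·AB·CCD·CDC·CDC·BBD·CDC·CDC·BBD·CDC·CDC·BBD·CCD·CCD·BBD·AB·CCD·CDC·CDC·BBD
    A ↦ AB
    B ↦ CCD
    C ↦ CDC
    D ↦ BBD

A->AB, B->CCD, C->CDC, D->BBD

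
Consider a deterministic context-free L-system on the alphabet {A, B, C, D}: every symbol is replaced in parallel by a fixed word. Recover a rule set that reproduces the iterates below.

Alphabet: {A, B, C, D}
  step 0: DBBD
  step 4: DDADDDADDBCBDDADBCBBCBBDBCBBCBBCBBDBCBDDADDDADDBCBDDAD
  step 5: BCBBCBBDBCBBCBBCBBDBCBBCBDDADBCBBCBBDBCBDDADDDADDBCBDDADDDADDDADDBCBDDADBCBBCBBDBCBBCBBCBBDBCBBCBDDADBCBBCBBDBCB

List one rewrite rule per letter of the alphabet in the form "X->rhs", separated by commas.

  step 4 ⇒ step 5: DDADDDADDBCBDDADBCBBCBBDBCBBCBBCBBDBCBDDADDDADDBCBDDAD ⇒ BCB·BCB·BD·BCB·BCB·BCB·BD·BCB·BCB·D·DA·D·BCB·BCB·BD·BCB·D·DA·D·D·DA·D·D·BCB·D·DA·D·D·DA·D·D·DA·D·D·BCB·D·DA·D·BCB·BCB·BD·BCB·BCB·BCB·BD·BCB·BCB·D·DA·D·BCB·BCB·BD·BCB
    A ↦ BD
    B ↦ D
    C ↦ DA
    D ↦ BCB

A->BD, B->D, C->DA, D->BCB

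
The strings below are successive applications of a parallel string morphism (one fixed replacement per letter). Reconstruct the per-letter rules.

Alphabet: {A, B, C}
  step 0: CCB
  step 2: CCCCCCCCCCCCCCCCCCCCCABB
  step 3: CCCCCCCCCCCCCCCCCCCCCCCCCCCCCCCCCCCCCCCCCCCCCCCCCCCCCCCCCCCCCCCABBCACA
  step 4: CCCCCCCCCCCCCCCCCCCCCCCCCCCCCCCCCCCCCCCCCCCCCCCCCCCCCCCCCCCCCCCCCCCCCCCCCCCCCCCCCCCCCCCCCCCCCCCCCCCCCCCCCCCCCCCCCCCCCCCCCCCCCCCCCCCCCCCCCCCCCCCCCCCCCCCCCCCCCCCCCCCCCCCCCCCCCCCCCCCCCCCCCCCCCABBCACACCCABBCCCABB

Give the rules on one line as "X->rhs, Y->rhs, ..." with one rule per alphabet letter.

  step 3 ⇒ step 4: CCCCCCCCCCCCCCCCCCCCCCCCCCCCCCCCCCCCCCCCCCCCCCCCCCCCCCCCCCCCCCCABBCACA ⇒ CCC·CCC·CCC·CCC·CCC·CCC·CCC·CCC·CCC·CCC·CCC·CCC·CCC·CCC·CCC·CCC·CCC·CCC·CCC·CCC·CCC·CCC·CCC·CCC·CCC·CCC·CCC·CCC·CCC·CCC·CCC·CCC·CCC·CCC·CCC·CCC·CCC·CCC·CCC·CCC·CCC·CCC·CCC·CCC·CCC·CCC·CCC·CCC·CCC·CCC·CCC·CCC·CCC·CCC·CCC·CCC·CCC·CCC·CCC·CCC·CCC·CCC·CCC·ABB·CA·CA·CCC·ABB·CCC·ABB
    A ↦ ABB
    B ↦ CA
    C ↦ CCC

A->ABB, B->CA, C->CCC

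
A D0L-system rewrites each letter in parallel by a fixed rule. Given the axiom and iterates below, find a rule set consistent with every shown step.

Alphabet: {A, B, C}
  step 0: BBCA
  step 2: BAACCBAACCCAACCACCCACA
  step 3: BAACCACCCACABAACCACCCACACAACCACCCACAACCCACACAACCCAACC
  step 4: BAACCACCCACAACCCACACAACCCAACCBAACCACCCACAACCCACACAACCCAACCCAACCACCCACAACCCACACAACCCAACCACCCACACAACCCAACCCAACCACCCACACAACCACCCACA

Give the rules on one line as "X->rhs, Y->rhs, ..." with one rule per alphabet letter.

  step 3 ⇒ step 4: BAACCACCCACABAACCACCCACACAACCACCCACAACCCACACAACCCAACC ⇒ BA·ACC·ACC·CA·CA·ACC·CA·CA·CA·ACC·CA·ACC·BA·ACC·ACC·CA·CA·ACC·CA·CA·CA·ACC·CA·ACC·CA·ACC·ACC·CA·CA·ACC·CA·CA·CA·ACC·CA·ACC·ACC·CA·CA·CA·ACC·CA·ACC·CA·ACC·ACC·CA·CA·CA·ACC·ACC·CA·CA
    A ↦ ACC
    B ↦ BA
    C ↦ CA

A->ACC, B->BA, C->CA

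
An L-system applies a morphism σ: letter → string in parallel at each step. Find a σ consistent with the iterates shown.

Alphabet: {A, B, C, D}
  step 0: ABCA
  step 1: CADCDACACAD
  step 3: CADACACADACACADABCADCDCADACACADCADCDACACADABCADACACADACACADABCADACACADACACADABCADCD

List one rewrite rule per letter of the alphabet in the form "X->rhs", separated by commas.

A->CAD, B->CD, C->ACA, D->AB

  step 0 ⇒ step 1: ABCA ⇒ CAD·CD·ACA·CAD
    A ↦ CAD
    B ↦ CD
    C ↦ ACA
    D ↦ AB  (constrained at step 1)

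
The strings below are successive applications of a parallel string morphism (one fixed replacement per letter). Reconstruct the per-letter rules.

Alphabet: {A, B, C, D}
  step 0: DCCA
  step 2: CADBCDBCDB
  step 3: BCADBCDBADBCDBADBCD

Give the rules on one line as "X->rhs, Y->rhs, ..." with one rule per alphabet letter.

  step 2 ⇒ step 3: CADBCDBCDB ⇒ B·C·AD·BCD·B·AD·BCD·B·AD·BCD
    A ↦ C
    B ↦ BCD
    C ↦ B
    D ↦ AD

A->C, B->BCD, C->B, D->AD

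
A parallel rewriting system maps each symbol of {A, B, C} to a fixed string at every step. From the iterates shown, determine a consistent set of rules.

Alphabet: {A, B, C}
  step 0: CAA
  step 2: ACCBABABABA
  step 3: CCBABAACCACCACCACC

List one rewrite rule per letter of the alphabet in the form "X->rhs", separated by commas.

A->CC, B->A, C->BA

  step 2 ⇒ step 3: ACCBABABABA ⇒ CC·BA·BA·A·CC·A·CC·A·CC·A·CC
    A ↦ CC
    B ↦ A
    C ↦ BA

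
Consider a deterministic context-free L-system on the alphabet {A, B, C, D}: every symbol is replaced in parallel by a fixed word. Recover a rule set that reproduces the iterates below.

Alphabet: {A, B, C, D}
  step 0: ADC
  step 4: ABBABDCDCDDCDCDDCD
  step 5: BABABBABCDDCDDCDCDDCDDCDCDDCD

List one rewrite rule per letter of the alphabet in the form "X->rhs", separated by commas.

A->B, B->AB, C->D, D->CD

  step 4 ⇒ step 5: ABBABDCDCDDCDCDDCD ⇒ B·AB·AB·B·AB·CD·D·CD·D·CD·CD·D·CD·D·CD·CD·D·CD
    A ↦ B
    B ↦ AB
    C ↦ D
    D ↦ CD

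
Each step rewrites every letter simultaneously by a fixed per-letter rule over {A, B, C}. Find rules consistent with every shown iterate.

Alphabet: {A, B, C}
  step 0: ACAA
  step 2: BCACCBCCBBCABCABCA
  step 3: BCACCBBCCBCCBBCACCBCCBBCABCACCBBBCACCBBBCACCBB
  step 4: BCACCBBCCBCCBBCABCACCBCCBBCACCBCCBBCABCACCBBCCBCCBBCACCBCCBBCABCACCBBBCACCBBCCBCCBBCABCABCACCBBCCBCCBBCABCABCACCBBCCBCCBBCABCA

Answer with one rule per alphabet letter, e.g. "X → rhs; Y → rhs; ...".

A->B, B->BCA, C->CCB

  step 3 ⇒ step 4: BCACCBBCCBCCBBCACCBCCBBCABCACCBBBCACCBBBCACCBB ⇒ BCA·CCB·B·CCB·CCB·BCA·BCA·CCB·CCB·BCA·CCB·CCB·BCA·BCA·CCB·B·CCB·CCB·BCA·CCB·CCB·BCA·BCA·CCB·B·BCA·CCB·B·CCB·CCB·BCA·BCA·BCA·CCB·B·CCB·CCB·BCA·BCA·BCA·CCB·B·CCB·CCB·BCA·BCA
    A ↦ B
    B ↦ BCA
    C ↦ CCB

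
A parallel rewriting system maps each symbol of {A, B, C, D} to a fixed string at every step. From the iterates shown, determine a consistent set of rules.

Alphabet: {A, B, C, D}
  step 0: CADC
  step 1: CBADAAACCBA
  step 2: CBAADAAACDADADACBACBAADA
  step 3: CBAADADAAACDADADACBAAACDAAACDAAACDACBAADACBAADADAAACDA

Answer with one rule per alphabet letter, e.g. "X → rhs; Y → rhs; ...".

  step 2 ⇒ step 3: CBAADAAACDADADACBACBAADA ⇒ CBA·A·DA·DA·AAC·DA·DA·DA·CBA·AAC·DA·AAC·DA·AAC·DA·CBA·A·DA·CBA·A·DA·DA·AAC·DA
    A ↦ DA
    B ↦ A
    C ↦ CBA
    D ↦ AAC

A->DA, B->A, C->CBA, D->AAC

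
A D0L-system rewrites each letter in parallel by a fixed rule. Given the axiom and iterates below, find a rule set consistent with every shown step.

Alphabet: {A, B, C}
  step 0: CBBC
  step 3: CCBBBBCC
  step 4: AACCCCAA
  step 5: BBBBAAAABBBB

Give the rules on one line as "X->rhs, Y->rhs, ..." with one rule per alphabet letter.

A->BB, B->C, C->A

  step 4 ⇒ step 5: AACCCCAA ⇒ BB·BB·A·A·A·A·BB·BB
    A ↦ BB
    C ↦ A
  step 3 ⇒ step 4: CCBBBBCC ⇒ A·A·C·C·C·C·A·A
    B ↦ C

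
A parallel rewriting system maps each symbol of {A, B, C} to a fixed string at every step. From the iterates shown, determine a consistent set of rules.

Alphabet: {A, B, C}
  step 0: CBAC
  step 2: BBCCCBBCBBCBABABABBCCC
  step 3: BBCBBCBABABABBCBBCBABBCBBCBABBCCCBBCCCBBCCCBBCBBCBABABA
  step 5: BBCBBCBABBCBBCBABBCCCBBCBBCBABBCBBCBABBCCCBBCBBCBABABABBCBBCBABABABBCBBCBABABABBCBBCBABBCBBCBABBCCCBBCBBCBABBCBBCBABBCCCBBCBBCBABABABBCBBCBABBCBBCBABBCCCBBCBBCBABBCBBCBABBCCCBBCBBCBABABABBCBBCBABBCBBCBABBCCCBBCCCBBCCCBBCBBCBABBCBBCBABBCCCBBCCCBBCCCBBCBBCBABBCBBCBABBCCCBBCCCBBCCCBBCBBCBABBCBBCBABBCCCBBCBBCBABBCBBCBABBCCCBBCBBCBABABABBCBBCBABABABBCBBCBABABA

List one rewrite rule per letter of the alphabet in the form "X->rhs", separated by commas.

  step 2 ⇒ step 3: BBCCCBBCBBCBABABABBCCC ⇒ BBC·BBC·BA·BA·BA·BBC·BBC·BA·BBC·BBC·BA·BBC·CC·BBC·CC·BBC·CC·BBC·BBC·BA·BA·BA
    A ↦ CC
    B ↦ BBC
    C ↦ BA

A->CC, B->BBC, C->BA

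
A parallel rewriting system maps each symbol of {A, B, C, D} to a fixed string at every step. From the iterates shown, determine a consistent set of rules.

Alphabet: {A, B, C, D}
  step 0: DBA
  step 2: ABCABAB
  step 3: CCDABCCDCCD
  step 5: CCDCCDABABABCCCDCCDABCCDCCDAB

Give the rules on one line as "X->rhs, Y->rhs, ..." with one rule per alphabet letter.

A->CC, B->D, C->AB, D->C

  step 2 ⇒ step 3: ABCABAB ⇒ CC·D·AB·CC·D·CC·D
    A ↦ CC
    B ↦ D
    C ↦ AB
    D ↦ C  (constrained at step 0)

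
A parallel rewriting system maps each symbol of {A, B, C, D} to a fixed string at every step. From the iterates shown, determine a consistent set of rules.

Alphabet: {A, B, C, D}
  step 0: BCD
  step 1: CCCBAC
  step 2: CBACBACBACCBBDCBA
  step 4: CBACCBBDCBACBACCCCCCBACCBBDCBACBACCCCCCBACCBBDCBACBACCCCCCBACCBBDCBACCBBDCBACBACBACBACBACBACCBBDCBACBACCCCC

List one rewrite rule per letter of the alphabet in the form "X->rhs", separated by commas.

A->BBD, B->CC, C->CBA, D->C

  step 1 ⇒ step 2: CCCBAC ⇒ CBA·CBA·CBA·CC·BBD·CBA
    A ↦ BBD
    B ↦ CC
    C ↦ CBA
  step 0 ⇒ step 1: BCD ⇒ CC·CBA·C
    D ↦ C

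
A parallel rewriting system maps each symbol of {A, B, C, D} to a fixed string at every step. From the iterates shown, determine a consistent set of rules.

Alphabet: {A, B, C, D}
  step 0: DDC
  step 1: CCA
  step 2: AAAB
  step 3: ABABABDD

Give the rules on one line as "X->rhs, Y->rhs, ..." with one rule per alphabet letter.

A->AB, B->DD, C->A, D->C

  step 2 ⇒ step 3: AAAB ⇒ AB·AB·AB·DD
    A ↦ AB
    B ↦ DD
  step 0 ⇒ step 1: DDC ⇒ C·C·A
    C ↦ A
  step 0 ⇒ step 1: DDC ⇒ C·C·A
    D ↦ C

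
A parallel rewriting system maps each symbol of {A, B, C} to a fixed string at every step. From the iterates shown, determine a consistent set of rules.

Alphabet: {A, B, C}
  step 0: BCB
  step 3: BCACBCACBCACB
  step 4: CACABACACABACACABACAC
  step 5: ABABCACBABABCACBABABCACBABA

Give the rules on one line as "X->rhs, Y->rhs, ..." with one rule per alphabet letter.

A->B, B->CAC, C->A

  step 4 ⇒ step 5: CACABACACABACACABACAC ⇒ A·B·A·B·CAC·B·A·B·A·B·CAC·B·A·B·A·B·CAC·B·A·B·A
    A ↦ B
    B ↦ CAC
    C ↦ A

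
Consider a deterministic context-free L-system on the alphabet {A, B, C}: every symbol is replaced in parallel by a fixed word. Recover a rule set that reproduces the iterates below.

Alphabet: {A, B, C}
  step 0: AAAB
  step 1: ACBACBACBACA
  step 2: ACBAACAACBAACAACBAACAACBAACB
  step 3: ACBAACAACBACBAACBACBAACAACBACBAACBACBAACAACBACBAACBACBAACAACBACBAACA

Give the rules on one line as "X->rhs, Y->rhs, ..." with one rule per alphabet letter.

  step 2 ⇒ step 3: ACBAACAACBAACAACBAACAACBAACB ⇒ ACB·A·ACA·ACB·ACB·A·ACB·ACB·A·ACA·ACB·ACB·A·ACB·ACB·A·ACA·ACB·ACB·A·ACB·ACB·A·ACA·ACB·ACB·A·ACA
    A ↦ ACB
    B ↦ ACA
    C ↦ A

A->ACB, B->ACA, C->A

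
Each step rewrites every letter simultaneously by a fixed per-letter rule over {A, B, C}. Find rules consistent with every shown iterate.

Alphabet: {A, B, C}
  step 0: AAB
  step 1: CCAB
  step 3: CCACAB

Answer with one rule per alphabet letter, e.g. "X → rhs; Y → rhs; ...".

  step 0 ⇒ step 1: AAB ⇒ C·C·AB
    A ↦ C
    B ↦ AB
    C ↦ A  (constrained at step 1)

A->C, B->AB, C->A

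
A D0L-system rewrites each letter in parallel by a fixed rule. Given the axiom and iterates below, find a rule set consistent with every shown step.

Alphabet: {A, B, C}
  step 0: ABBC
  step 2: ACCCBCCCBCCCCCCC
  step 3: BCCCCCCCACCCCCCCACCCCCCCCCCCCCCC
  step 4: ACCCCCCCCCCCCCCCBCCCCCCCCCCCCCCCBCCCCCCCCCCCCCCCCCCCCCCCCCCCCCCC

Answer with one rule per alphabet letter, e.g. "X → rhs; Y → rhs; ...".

  step 3 ⇒ step 4: BCCCCCCCACCCCCCCACCCCCCCCCCCCCCC ⇒ AC·CC·CC·CC·CC·CC·CC·CC·BC·CC·CC·CC·CC·CC·CC·CC·BC·CC·CC·CC·CC·CC·CC·CC·CC·CC·CC·CC·CC·CC·CC·CC
    A ↦ BC
    B ↦ AC
    C ↦ CC

A->BC, B->AC, C->CC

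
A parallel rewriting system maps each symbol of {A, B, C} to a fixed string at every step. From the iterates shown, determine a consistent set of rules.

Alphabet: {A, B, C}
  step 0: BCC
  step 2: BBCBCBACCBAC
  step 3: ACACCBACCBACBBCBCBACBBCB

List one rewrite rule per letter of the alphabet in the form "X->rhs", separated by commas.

A->BB, B->AC, C->CB

  step 2 ⇒ step 3: BBCBCBACCBAC ⇒ AC·AC·CB·AC·CB·AC·BB·CB·CB·AC·BB·CB
    A ↦ BB
    B ↦ AC
    C ↦ CB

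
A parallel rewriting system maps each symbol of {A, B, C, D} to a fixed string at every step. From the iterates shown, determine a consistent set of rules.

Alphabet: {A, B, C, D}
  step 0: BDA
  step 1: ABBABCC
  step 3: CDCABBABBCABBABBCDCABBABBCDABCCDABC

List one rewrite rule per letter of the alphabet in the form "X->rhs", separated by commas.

A->C, B->ABB, C->CD, D->ABC

  step 0 ⇒ step 1: BDA ⇒ ABB·ABC·C
    A ↦ C
    B ↦ ABB
    D ↦ ABC
    C ↦ CD  (constrained at step 1)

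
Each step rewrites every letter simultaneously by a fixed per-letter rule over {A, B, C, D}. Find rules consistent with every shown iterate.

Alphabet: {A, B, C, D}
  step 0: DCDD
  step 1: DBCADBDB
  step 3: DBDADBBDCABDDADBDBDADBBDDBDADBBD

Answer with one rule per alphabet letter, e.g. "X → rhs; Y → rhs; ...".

  step 0 ⇒ step 1: DCDD ⇒ DB·CA·DB·DB
    C ↦ CA
    D ↦ DB
    A ↦ BD  (constrained at step 1)
    B ↦ DA  (constrained at step 1)

A->BD, B->DA, C->CA, D->DB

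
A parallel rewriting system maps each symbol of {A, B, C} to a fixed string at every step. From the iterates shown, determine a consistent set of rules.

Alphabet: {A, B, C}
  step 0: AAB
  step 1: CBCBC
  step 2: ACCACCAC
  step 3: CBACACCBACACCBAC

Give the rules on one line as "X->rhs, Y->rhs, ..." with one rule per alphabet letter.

  step 2 ⇒ step 3: ACCACCAC ⇒ CB·AC·AC·CB·AC·AC·CB·AC
    A ↦ CB
    C ↦ AC
  step 0 ⇒ step 1: AAB ⇒ CB·CB·C
    B ↦ C

A->CB, B->C, C->AC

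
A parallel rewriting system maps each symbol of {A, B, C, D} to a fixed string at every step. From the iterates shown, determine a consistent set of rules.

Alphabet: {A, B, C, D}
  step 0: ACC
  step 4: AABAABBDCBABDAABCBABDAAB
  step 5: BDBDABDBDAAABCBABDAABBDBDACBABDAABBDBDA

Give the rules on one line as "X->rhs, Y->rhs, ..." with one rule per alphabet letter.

  step 4 ⇒ step 5: AABAABBDCBABDAABCBABDAAB ⇒ BD·BD·A·BD·BD·A·A·AB·CB·A·BD·A·AB·BD·BD·A·CB·A·BD·A·AB·BD·BD·A
    A ↦ BD
    B ↦ A
    C ↦ CB
    D ↦ AB

A->BD, B->A, C->CB, D->AB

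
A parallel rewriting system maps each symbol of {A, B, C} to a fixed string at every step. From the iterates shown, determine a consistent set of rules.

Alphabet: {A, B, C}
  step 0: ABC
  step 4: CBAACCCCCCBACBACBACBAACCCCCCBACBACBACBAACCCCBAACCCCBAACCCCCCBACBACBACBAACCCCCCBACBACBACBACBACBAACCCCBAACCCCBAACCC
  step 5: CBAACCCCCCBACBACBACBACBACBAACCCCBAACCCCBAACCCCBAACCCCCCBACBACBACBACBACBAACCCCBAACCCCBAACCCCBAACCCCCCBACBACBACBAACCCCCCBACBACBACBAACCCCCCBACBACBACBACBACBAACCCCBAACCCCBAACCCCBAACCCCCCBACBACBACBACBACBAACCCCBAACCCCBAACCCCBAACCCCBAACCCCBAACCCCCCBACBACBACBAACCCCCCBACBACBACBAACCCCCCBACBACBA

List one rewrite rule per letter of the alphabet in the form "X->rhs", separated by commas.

  step 4 ⇒ step 5: CBAACCCCCCBACBACBACBAACCCCCCBACBACBACBAACCCCBAACCCCBAACCCCCCBACBACBACBAACCCCCCBACBACBACBACBACBAACCCCBAACCCCBAACCC ⇒ CBA·AC·CC·CC·CBA·CBA·CBA·CBA·CBA·CBA·AC·CC·CBA·AC·CC·CBA·AC·CC·CBA·AC·CC·CC·CBA·CBA·CBA·CBA·CBA·CBA·AC·CC·CBA·AC·CC·CBA·AC·CC·CBA·AC·CC·CC·CBA·CBA·CBA·CBA·AC·CC·CC·CBA·CBA·CBA·CBA·AC·CC·CC·CBA·CBA·CBA·CBA·CBA·CBA·AC·CC·CBA·AC·CC·CBA·AC·CC·CBA·AC·CC·CC·CBA·CBA·CBA·CBA·CBA·CBA·AC·CC·CBA·AC·CC·CBA·AC·CC·CBA·AC·CC·CBA·AC·CC·CBA·AC·CC·CC·CBA·CBA·CBA·CBA·AC·CC·CC·CBA·CBA·CBA·CBA·AC·CC·CC·CBA·CBA·CBA
    A ↦ CC
    B ↦ AC
    C ↦ CBA

A->CC, B->AC, C->CBA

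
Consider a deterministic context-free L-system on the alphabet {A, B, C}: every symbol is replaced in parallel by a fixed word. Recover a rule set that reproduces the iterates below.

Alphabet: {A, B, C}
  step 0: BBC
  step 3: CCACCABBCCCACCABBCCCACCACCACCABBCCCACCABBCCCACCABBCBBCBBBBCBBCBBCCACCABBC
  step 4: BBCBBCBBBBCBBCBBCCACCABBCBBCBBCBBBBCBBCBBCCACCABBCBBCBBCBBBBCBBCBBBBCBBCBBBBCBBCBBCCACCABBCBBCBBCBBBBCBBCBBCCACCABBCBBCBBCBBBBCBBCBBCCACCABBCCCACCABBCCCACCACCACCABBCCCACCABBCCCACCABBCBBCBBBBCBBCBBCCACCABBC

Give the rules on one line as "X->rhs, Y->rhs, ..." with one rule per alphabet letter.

A->BB, B->CCA, C->BBC

  step 3 ⇒ step 4: CCACCABBCCCACCABBCCCACCACCACCABBCCCACCABBCCCACCABBCBBCBBBBCBBCBBCCACCABBC ⇒ BBC·BBC·BB·BBC·BBC·BB·CCA·CCA·BBC·BBC·BBC·BB·BBC·BBC·BB·CCA·CCA·BBC·BBC·BBC·BB·BBC·BBC·BB·BBC·BBC·BB·BBC·BBC·BB·CCA·CCA·BBC·BBC·BBC·BB·BBC·BBC·BB·CCA·CCA·BBC·BBC·BBC·BB·BBC·BBC·BB·CCA·CCA·BBC·CCA·CCA·BBC·CCA·CCA·CCA·CCA·BBC·CCA·CCA·BBC·CCA·CCA·BBC·BBC·BB·BBC·BBC·BB·CCA·CCA·BBC
    A ↦ BB
    B ↦ CCA
    C ↦ BBC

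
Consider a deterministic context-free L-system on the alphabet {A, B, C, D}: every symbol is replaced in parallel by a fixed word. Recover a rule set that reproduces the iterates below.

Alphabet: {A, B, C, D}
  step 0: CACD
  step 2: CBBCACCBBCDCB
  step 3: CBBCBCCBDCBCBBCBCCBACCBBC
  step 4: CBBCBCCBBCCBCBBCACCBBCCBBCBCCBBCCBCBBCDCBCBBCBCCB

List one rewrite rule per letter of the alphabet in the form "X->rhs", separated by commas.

A->D, B->BC, C->CB, D->AC

  step 3 ⇒ step 4: CBBCBCCBDCBCBBCBCCBACCBBC ⇒ CB·BC·BC·CB·BC·CB·CB·BC·AC·CB·BC·CB·BC·BC·CB·BC·CB·CB·BC·D·CB·CB·BC·BC·CB
    A ↦ D
    B ↦ BC
    C ↦ CB
    D ↦ AC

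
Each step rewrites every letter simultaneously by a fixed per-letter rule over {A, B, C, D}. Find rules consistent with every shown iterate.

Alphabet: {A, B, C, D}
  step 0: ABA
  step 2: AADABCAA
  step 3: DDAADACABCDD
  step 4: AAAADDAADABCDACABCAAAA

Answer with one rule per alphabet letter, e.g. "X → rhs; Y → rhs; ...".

A->D, B->AC, C->ABC, D->AA

  step 3 ⇒ step 4: DDAADACABCDD ⇒ AA·AA·D·D·AA·D·ABC·D·AC·ABC·AA·AA
    A ↦ D
    B ↦ AC
    C ↦ ABC
    D ↦ AA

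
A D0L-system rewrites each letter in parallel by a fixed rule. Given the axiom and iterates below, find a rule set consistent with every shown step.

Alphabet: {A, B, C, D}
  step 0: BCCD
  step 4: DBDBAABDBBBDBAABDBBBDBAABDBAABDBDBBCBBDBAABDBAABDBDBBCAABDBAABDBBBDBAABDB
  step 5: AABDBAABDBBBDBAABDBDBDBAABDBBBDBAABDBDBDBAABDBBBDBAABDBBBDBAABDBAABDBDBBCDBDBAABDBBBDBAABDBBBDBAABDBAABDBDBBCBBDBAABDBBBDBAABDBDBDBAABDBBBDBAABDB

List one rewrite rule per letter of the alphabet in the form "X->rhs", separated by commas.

A->B, B->DB, C->BC, D->AAB

  step 4 ⇒ step 5: DBDBAABDBBBDBAABDBBBDBAABDBAABDBDBBCBBDBAABDBAABDBDBBCAABDBAABDBBBDBAABDB ⇒ AAB·DB·AAB·DB·B·B·DB·AAB·DB·DB·DB·AAB·DB·B·B·DB·AAB·DB·DB·DB·AAB·DB·B·B·DB·AAB·DB·B·B·DB·AAB·DB·AAB·DB·DB·BC·DB·DB·AAB·DB·B·B·DB·AAB·DB·B·B·DB·AAB·DB·AAB·DB·DB·BC·B·B·DB·AAB·DB·B·B·DB·AAB·DB·DB·DB·AAB·DB·B·B·DB·AAB·DB
    A ↦ B
    B ↦ DB
    C ↦ BC
    D ↦ AAB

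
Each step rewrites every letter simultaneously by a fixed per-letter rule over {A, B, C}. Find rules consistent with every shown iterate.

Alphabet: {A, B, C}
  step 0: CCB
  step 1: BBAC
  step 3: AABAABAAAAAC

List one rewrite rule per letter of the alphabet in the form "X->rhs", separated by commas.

  step 0 ⇒ step 1: CCB ⇒ B·B·AC
    B ↦ AC
    C ↦ B
    A ↦ AA  (constrained at step 1)

A->AA, B->AC, C->B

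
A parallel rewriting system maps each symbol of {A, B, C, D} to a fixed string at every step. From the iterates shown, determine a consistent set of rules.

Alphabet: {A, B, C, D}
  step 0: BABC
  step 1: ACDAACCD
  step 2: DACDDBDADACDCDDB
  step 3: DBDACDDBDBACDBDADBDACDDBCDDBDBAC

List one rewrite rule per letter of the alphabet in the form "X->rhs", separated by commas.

A->DA, B->AC, C->CD, D->DB

  step 2 ⇒ step 3: DACDDBDADACDCDDB ⇒ DB·DA·CD·DB·DB·AC·DB·DA·DB·DA·CD·DB·CD·DB·DB·AC
    A ↦ DA
    B ↦ AC
    C ↦ CD
    D ↦ DB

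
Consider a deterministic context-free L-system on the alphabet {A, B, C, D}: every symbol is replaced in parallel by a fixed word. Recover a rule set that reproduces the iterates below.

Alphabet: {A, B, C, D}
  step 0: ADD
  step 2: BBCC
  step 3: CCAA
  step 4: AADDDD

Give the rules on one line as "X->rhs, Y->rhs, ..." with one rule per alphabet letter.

A->DD, B->C, C->A, D->B

  step 3 ⇒ step 4: CCAA ⇒ A·A·DD·DD
    A ↦ DD
    C ↦ A
  step 2 ⇒ step 3: BBCC ⇒ C·C·A·A
    B ↦ C
    D ↦ B  (constrained at step 0)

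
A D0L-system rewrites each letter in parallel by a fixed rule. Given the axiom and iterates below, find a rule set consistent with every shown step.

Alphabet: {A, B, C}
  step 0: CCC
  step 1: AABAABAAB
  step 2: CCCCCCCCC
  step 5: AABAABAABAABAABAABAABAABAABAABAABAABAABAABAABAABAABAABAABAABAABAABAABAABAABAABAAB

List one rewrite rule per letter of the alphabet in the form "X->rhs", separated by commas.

  step 1 ⇒ step 2: AABAABAAB ⇒ C·C·C·C·C·C·C·C·C
    A ↦ C
    B ↦ C
  step 0 ⇒ step 1: CCC ⇒ AAB·AAB·AAB
    C ↦ AAB

A->C, B->C, C->AAB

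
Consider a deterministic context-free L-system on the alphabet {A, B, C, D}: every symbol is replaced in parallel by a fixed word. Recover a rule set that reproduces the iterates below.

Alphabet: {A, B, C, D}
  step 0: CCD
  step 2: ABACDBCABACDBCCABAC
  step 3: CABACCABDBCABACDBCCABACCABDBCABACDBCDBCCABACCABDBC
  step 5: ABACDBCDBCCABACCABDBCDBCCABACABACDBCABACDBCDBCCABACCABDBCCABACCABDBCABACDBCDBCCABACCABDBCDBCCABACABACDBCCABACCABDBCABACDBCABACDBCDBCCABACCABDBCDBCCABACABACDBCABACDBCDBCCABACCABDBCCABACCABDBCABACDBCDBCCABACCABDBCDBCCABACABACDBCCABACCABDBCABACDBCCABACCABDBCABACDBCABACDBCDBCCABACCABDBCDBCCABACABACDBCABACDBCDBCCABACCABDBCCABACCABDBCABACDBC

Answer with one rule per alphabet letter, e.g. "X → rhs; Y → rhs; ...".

A->CAB, B->AC, C->DBC, D->AB

  step 2 ⇒ step 3: ABACDBCABACDBCCABAC ⇒ CAB·AC·CAB·DBC·AB·AC·DBC·CAB·AC·CAB·DBC·AB·AC·DBC·DBC·CAB·AC·CAB·DBC
    A ↦ CAB
    B ↦ AC
    C ↦ DBC
    D ↦ AB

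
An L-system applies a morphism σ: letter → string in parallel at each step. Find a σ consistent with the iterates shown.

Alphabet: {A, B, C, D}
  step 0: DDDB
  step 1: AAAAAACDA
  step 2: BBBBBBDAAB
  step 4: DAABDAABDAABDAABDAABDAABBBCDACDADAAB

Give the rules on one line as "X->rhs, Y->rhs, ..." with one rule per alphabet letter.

  step 1 ⇒ step 2: AAAAAACDA ⇒ B·B·B·B·B·B·D·AA·B
    A ↦ B
    C ↦ D
    D ↦ AA
  step 0 ⇒ step 1: DDDB ⇒ AA·AA·AA·CDA
    B ↦ CDA

A->B, B->CDA, C->D, D->AA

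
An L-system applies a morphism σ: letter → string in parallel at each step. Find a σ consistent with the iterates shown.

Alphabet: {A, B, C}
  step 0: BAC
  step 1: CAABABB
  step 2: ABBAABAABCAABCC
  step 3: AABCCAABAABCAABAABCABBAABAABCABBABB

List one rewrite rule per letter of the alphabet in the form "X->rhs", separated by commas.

  step 2 ⇒ step 3: ABBAABAABCAABCC ⇒ AAB·C·C·AAB·AAB·C·AAB·AAB·C·ABB·AAB·AAB·C·ABB·ABB
    A ↦ AAB
    B ↦ C
    C ↦ ABB

A->AAB, B->C, C->ABB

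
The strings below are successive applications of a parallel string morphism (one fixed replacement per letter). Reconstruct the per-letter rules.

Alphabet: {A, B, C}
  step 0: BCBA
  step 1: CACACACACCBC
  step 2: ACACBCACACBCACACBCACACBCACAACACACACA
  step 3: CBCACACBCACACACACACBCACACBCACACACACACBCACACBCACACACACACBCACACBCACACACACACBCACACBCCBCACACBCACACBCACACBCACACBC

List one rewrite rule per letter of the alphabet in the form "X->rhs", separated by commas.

A->CBC, B->CAC, C->ACA

  step 2 ⇒ step 3: ACACBCACACBCACACBCACACBCACAACACACACA ⇒ CBC·ACA·CBC·ACA·CAC·ACA·CBC·ACA·CBC·ACA·CAC·ACA·CBC·ACA·CBC·ACA·CAC·ACA·CBC·ACA·CBC·ACA·CAC·ACA·CBC·ACA·CBC·CBC·ACA·CBC·ACA·CBC·ACA·CBC·ACA·CBC
    A ↦ CBC
    B ↦ CAC
    C ↦ ACA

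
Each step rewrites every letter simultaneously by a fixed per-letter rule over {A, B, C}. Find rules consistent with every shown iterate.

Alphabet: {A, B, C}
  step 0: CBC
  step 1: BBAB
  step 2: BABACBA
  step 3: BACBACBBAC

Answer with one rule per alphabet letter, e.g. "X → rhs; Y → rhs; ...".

A->C, B->BA, C->B

  step 2 ⇒ step 3: BABACBA ⇒ BA·C·BA·C·B·BA·C
    A ↦ C
    B ↦ BA
    C ↦ B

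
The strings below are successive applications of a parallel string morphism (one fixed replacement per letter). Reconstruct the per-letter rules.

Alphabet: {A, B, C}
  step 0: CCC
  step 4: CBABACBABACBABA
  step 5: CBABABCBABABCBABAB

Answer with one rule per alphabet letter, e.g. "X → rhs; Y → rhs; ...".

  step 4 ⇒ step 5: CBABACBABACBABA ⇒ CB·A·B·A·B·CB·A·B·A·B·CB·A·B·A·B
    A ↦ B
    B ↦ A
    C ↦ CB

A->B, B->A, C->CB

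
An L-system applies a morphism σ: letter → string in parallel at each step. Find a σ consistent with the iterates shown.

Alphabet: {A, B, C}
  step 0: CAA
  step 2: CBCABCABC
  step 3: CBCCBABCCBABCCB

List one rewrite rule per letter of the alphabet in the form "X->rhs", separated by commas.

  step 2 ⇒ step 3: CBCABCABC ⇒ CB·C·CB·AB·C·CB·AB·C·CB
    A ↦ AB
    B ↦ C
    C ↦ CB

A->AB, B->C, C->CB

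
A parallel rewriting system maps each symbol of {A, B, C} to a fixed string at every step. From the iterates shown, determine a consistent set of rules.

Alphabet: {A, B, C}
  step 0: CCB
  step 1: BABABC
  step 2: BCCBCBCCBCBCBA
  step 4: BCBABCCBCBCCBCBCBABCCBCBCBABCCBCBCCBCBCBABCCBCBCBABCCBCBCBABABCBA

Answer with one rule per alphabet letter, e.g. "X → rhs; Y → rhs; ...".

A->CBC, B->BC, C->BA

  step 1 ⇒ step 2: BABABC ⇒ BC·CBC·BC·CBC·BC·BA
    A ↦ CBC
    B ↦ BC
    C ↦ BA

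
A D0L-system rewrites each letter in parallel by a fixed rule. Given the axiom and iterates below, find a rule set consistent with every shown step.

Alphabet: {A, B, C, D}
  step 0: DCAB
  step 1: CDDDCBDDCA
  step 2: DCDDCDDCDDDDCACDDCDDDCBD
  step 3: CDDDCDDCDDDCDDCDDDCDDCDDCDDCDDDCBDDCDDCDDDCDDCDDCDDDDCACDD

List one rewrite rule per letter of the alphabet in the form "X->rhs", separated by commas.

A->CBD, B->DCA, C->D, D->CDD

  step 2 ⇒ step 3: DCDDCDDCDDDDCACDDCDDDCBD ⇒ CDD·D·CDD·CDD·D·CDD·CDD·D·CDD·CDD·CDD·CDD·D·CBD·D·CDD·CDD·D·CDD·CDD·CDD·D·DCA·CDD
    A ↦ CBD
    B ↦ DCA
    C ↦ D
    D ↦ CDD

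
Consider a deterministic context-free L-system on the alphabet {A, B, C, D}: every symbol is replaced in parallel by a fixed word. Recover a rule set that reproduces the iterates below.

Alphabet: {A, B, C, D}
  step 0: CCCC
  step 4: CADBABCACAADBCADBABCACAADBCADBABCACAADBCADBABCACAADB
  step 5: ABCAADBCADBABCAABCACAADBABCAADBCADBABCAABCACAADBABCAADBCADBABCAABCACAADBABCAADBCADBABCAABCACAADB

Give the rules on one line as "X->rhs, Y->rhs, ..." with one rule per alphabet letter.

A->CA, B->DB, C->AB, D->A

  step 4 ⇒ step 5: CADBABCACAADBCADBABCACAADBCADBABCACAADBCADBABCACAADB ⇒ AB·CA·A·DB·CA·DB·AB·CA·AB·CA·CA·A·DB·AB·CA·A·DB·CA·DB·AB·CA·AB·CA·CA·A·DB·AB·CA·A·DB·CA·DB·AB·CA·AB·CA·CA·A·DB·AB·CA·A·DB·CA·DB·AB·CA·AB·CA·CA·A·DB
    A ↦ CA
    B ↦ DB
    C ↦ AB
    D ↦ A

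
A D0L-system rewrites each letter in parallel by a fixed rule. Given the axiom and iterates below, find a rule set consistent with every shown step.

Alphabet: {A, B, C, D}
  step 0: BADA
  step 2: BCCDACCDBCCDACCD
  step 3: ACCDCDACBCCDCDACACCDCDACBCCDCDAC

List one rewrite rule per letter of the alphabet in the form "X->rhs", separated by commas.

A->BC, B->AC, C->CD, D->AC

  step 2 ⇒ step 3: BCCDACCDBCCDACCD ⇒ AC·CD·CD·AC·BC·CD·CD·AC·AC·CD·CD·AC·BC·CD·CD·AC
    A ↦ BC
    B ↦ AC
    C ↦ CD
    D ↦ AC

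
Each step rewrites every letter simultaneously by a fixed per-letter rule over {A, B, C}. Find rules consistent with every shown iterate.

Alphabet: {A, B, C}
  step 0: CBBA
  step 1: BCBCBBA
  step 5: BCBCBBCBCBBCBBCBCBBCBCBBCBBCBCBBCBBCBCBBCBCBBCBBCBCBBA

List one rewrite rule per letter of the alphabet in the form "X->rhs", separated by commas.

  step 0 ⇒ step 1: CBBA ⇒ B·CB·CB·BA
    A ↦ BA
    B ↦ CB
    C ↦ B

A->BA, B->CB, C->B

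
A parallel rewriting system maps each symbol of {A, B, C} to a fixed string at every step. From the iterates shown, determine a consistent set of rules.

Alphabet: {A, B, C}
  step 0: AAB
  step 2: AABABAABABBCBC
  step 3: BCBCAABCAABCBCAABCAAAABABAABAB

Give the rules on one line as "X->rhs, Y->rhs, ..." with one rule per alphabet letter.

  step 2 ⇒ step 3: AABABAABABBCBC ⇒ BC·BC·AA·BC·AA·BC·BC·AA·BC·AA·AA·BAB·AA·BAB
    A ↦ BC
    B ↦ AA
    C ↦ BAB

A->BC, B->AA, C->BAB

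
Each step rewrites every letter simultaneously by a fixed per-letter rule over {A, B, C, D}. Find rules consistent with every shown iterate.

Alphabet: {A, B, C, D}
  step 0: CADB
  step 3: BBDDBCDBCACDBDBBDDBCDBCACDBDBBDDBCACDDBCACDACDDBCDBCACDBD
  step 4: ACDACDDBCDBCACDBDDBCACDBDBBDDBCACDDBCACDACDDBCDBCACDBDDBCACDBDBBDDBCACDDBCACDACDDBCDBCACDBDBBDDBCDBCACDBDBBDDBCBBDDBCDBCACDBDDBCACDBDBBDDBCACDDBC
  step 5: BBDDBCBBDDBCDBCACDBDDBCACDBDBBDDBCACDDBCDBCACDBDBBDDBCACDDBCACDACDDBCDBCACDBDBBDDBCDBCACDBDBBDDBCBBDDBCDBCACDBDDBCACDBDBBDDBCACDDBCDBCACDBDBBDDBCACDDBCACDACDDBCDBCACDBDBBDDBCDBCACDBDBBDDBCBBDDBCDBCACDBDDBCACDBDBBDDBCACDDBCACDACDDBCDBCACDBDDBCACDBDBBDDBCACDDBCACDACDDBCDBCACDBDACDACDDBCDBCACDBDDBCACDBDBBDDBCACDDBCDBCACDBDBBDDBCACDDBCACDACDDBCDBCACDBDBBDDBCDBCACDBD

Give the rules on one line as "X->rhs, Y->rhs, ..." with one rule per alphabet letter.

  step 4 ⇒ step 5: ACDACDDBCDBCACDBDDBCACDBDBBDDBCACDDBCACDACDDBCDBCACDBDDBCACDBDBBDDBCACDDBCACDACDDBCDBCACDBDBBDDBCDBCACDBDBBDDBCBBDDBCDBCACDBDDBCACDBDBBDDBCACDDBC ⇒ B·BD·DBC·B·BD·DBC·DBC·ACD·BD·DBC·ACD·BD·B·BD·DBC·ACD·DBC·DBC·ACD·BD·B·BD·DBC·ACD·DBC·ACD·ACD·DBC·DBC·ACD·BD·B·BD·DBC·DBC·ACD·BD·B·BD·DBC·B·BD·DBC·DBC·ACD·BD·DBC·ACD·BD·B·BD·DBC·ACD·DBC·DBC·ACD·BD·B·BD·DBC·ACD·DBC·ACD·ACD·DBC·DBC·ACD·BD·B·BD·DBC·DBC·ACD·BD·B·BD·DBC·B·BD·DBC·DBC·ACD·BD·DBC·ACD·BD·B·BD·DBC·ACD·DBC·ACD·ACD·DBC·DBC·ACD·BD·DBC·ACD·BD·B·BD·DBC·ACD·DBC·ACD·ACD·DBC·DBC·ACD·BD·ACD·ACD·DBC·DBC·ACD·BD·DBC·ACD·BD·B·BD·DBC·ACD·DBC·DBC·ACD·BD·B·BD·DBC·ACD·DBC·ACD·ACD·DBC·DBC·ACD·BD·B·BD·DBC·DBC·ACD·BD
    A ↦ B
    B ↦ ACD
    C ↦ BD
    D ↦ DBC

A->B, B->ACD, C->BD, D->DBC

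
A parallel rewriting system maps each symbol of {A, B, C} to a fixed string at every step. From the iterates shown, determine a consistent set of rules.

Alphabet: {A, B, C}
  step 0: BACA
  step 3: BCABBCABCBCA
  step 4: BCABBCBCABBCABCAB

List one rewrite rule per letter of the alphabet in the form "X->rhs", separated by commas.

A->B, B->BC, C->A

  step 3 ⇒ step 4: BCABBCABCBCA ⇒ BC·A·B·BC·BC·A·B·BC·A·BC·A·B
    A ↦ B
    B ↦ BC
    C ↦ A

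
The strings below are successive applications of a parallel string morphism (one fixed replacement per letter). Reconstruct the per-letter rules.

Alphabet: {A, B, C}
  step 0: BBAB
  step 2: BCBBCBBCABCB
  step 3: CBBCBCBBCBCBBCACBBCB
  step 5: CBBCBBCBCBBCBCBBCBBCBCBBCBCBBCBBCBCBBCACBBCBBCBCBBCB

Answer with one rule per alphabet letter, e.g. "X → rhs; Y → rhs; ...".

  step 2 ⇒ step 3: BCBBCBBCABCB ⇒ CB·B·CB·CB·B·CB·CB·B·CA·CB·B·CB
    A ↦ CA
    B ↦ CB
    C ↦ B

A->CA, B->CB, C->B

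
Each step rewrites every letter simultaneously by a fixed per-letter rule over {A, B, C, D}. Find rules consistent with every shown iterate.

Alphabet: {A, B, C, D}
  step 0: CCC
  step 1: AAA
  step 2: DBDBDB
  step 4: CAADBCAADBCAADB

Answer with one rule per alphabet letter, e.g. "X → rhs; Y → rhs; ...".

  step 1 ⇒ step 2: AAA ⇒ DB·DB·DB
    A ↦ DB
    B ↦ CA  (constrained at step 2)
  step 0 ⇒ step 1: CCC ⇒ A·A·A
    C ↦ A
    D ↦ B  (constrained at step 2)

A->DB, B->CA, C->A, D->B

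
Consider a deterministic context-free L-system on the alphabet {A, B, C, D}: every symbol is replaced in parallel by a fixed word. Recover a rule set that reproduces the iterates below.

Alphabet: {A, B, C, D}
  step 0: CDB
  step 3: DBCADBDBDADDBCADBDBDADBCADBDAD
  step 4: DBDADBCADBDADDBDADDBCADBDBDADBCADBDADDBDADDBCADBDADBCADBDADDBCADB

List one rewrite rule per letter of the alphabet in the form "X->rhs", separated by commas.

  step 3 ⇒ step 4: DBCADBDBDADDBCADBDBDADBCADBDAD ⇒ DB·DAD·B·CA·DB·DAD·DB·DAD·DB·CA·DB·DB·DAD·B·CA·DB·DAD·DB·DAD·DB·CA·DB·DAD·B·CA·DB·DAD·DB·CA·DB
    A ↦ CA
    B ↦ DAD
    C ↦ B
    D ↦ DB

A->CA, B->DAD, C->B, D->DB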